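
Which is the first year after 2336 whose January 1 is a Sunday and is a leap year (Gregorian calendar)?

Jan 1 advances by 2 weekdays after a leap year and by 1 after a common year.
2336: Jan 1 is Wednesday (leap).
2337: Friday
2338: Saturday
2339: Sunday
2340: Monday (leap)
2341: Wednesday
2342: Thursday
2343: Friday
2344: Saturday (leap)
2345: Monday
2346: Tuesday
2347: Wednesday
2348: Thursday (leap)
2349: Saturday
2350: Sunday
2351: Monday
2352: Tuesday (leap)
2353: Thursday
2354: Friday
2355: Saturday
2356: Sunday (leap)
2356 begins on a Sunday and is a leap year.

2356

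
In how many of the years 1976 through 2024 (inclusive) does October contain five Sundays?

October has 31 days; it has five Sundays when Sunday falls among the first (month-length − 28) days — i.e. when October 1 is one of Sunday/Saturday/Friday.
October 1 by year: 1976:Fri✓ 1977:Sat✓ 1978:Sun✓ 1979:Mon 1980:Wed 1981:Thu 1982:Fri✓ 1983:Sat✓ 1984:Mon 1985:Tue 1986:Wed 1987:Thu 1988:Sat✓ 1989:Sun✓ 1990:Mon …(19 more)… 2010:Fri✓ 2011:Sat✓ 2012:Mon 2013:Tue 2014:Wed 2015:Thu 2016:Sat✓ 2017:Sun✓ 2018:Mon 2019:Tue 2020:Thu 2021:Fri✓ 2022:Sat✓ 2023:Sun✓ 2024:Tue
Years with five Sundays: 1976, 1977, 1978, 1982, 1983, 1988, 1989, 1993, 1994, 1995, 1999, 2000, 2004, 2005, 2006, 2010, 2011, 2016, 2017, 2021, 2022, 2023 → 22.

22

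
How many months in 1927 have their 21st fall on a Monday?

Check the 21st of each month of 1927: Jan 21: Fri, Feb 21: Mon, Mar 21: Mon, Apr 21: Thu, May 21: Sat, Jun 21: Tue, Jul 21: Thu, Aug 21: Sun, Sep 21: Wed, Oct 21: Fri, Nov 21: Mon, Dec 21: Wed.
Monday occurs in February, March, November — 3 months.

3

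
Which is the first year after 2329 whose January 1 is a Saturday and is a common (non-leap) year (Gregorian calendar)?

2338

Jan 1 advances by 2 weekdays after a leap year and by 1 after a common year.
2329: Jan 1 is Tuesday.
2330: Wednesday
2331: Thursday
2332: Friday (leap)
2333: Sunday
2334: Monday
2335: Tuesday
2336: Wednesday (leap)
2337: Friday
2338: Saturday
2338 begins on a Saturday and is a common year.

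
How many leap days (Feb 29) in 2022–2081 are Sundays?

2

Leap years in 2022–2081: 15 of them.
Feb 29 weekday advances by 5 (mod 7) from one leap year to the next four years later (or differs when a century non-leap intervenes).
Leap-day weekdays: 2024:Thu 2028:Tue 2032:Sun✓ 2036:Fri 2040:Wed 2044:Mon 2048:Sat 2052:Thu 2056:Tue 2060:Sun✓ 2064:Fri 2068:Wed 2072:Mon 2076:Sat 2080:Thu
Sunday: 2032, 2060 → 2.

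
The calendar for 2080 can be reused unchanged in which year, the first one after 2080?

2120

Two years share a calendar iff Jan 1 falls on the same weekday and both are leap or both are common. 2080: Jan 1 is Monday, leap year.
2081: Jan 1 Wednesday, common
2082: Jan 1 Thursday, common
2083: Jan 1 Friday, common
2084: Jan 1 Saturday, leap
2085: Jan 1 Monday, common
2086: Jan 1 Tuesday, common
2087: Jan 1 Wednesday, common
2088: Jan 1 Thursday, leap
2089: Jan 1 Saturday, common
2090: Jan 1 Sunday, common
2091: Jan 1 Monday, common
2092: Jan 1 Tuesday, leap
2093: Jan 1 Thursday, common
2094: Jan 1 Friday, common
2095: Jan 1 Saturday, common
2096: Jan 1 Sunday, leap
2097: Jan 1 Tuesday, common
2098: Jan 1 Wednesday, common
2099: Jan 1 Thursday, common
2100: Jan 1 Friday, common
2101: Jan 1 Saturday, common
2102: Jan 1 Sunday, common
2103: Jan 1 Monday, common
2104: Jan 1 Tuesday, leap
2105: Jan 1 Thursday, common
2106: Jan 1 Friday, common
2107: Jan 1 Saturday, common
2108: Jan 1 Sunday, leap
2109: Jan 1 Tuesday, common
2110: Jan 1 Wednesday, common
2111: Jan 1 Thursday, common
2112: Jan 1 Friday, leap
2113: Jan 1 Sunday, common
2114: Jan 1 Monday, common
2115: Jan 1 Tuesday, common
2116: Jan 1 Wednesday, leap
2117: Jan 1 Friday, common
2118: Jan 1 Saturday, common
2119: Jan 1 Sunday, common
2120: Jan 1 Monday, leap
2120 matches on both conditions.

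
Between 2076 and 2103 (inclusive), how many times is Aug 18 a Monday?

4

Track Aug 18's weekday year by year (advancing +1, or +2 across a Feb 29):
  2076: Tue  2077: Wed (+1)  2078: Thu (+1)  2079: Fri (+1)  2080: Sun (+2)
  2081: Mon (+1) ✓  2082: Tue (+1)  2083: Wed (+1)  2084: Fri (+2)  2085: Sat (+1)
  2086: Sun (+1)  2087: Mon (+1) ✓  2088: Wed (+2)  2089: Thu (+1)  2090: Fri (+1)
  2091: Sat (+1)  2092: Mon (+2) ✓  2093: Tue (+1)  2094: Wed (+1)  2095: Thu (+1)
  2096: Sat (+2)  2097: Sun (+1)  2098: Mon (+1) ✓  2099: Tue (+1)  2100: Wed (+1)
  2101: Thu (+1)  2102: Fri (+1)  2103: Sat (+1)
Monday years: 2081, 2087, 2092, 2098 — 4 in total.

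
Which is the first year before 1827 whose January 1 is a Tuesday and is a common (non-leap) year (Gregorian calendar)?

1822

Jan 1 advances by 2 weekdays after a leap year and by 1 after a common year.
1827: Jan 1 is Monday.
1826: Sunday
1825: Saturday
1824: Thursday (leap)
1823: Wednesday
1822: Tuesday
1822 begins on a Tuesday and is a common year.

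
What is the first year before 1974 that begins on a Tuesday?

1963

Jan 1 advances by 2 weekdays after a leap year and by 1 after a common year.
1974: Jan 1 is Tuesday.
1973: Monday
1972: Saturday (leap)
1971: Friday
1970: Thursday
1969: Wednesday
1968: Monday (leap)
1967: Sunday
1966: Saturday
1965: Friday
1964: Wednesday (leap)
1963: Tuesday
1963 begins on a Tuesday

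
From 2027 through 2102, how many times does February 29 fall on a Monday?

2

Leap years in 2027–2102: 18 of them.
Feb 29 weekday advances by 5 (mod 7) from one leap year to the next four years later (or differs when a century non-leap intervenes).
Leap-day weekdays: 2028:Tue 2032:Sun 2036:Fri 2040:Wed 2044:Mon✓ 2048:Sat 2052:Thu 2056:Tue 2060:Sun 2064:Fri 2068:Wed 2072:Mon✓ 2076:Sat 2080:Thu 2084:Tue 2088:Sun 2092:Fri 2096:Wed
Monday: 2044, 2072 → 2.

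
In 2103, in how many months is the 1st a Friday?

1

Check the 1st of each month of 2103: Jan 1: Mon, Feb 1: Thu, Mar 1: Thu, Apr 1: Sun, May 1: Tue, Jun 1: Fri, Jul 1: Sun, Aug 1: Wed, Sep 1: Sat, Oct 1: Mon, Nov 1: Thu, Dec 1: Sat.
Friday occurs in June — 1 month.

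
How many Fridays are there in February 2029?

February 2029 has 28 days and begins on Thursday.
The first Friday is February 2.
Fridays fall on 2, 9, 16, 23 — that's 4.

4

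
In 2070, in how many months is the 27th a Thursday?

Check the 27th of each month of 2070: Jan 27: Mon, Feb 27: Thu, Mar 27: Thu, Apr 27: Sun, May 27: Tue, Jun 27: Fri, Jul 27: Sun, Aug 27: Wed, Sep 27: Sat, Oct 27: Mon, Nov 27: Thu, Dec 27: Sat.
Thursday occurs in February, March, November — 3 months.

3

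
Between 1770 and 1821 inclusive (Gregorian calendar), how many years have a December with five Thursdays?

22

December has 31 days; it has five Thursdays when Thursday falls among the first (month-length − 28) days — i.e. when December 1 is one of Thursday/Wednesday/Tuesday.
December 1 by year: 1770:Sat 1771:Sun 1772:Tue✓ 1773:Wed✓ 1774:Thu✓ 1775:Fri 1776:Sun 1777:Mon 1778:Tue✓ 1779:Wed✓ 1780:Fri 1781:Sat 1782:Sun 1783:Mon 1784:Wed✓ …(22 more)… 1807:Tue✓ 1808:Thu✓ 1809:Fri 1810:Sat 1811:Sun 1812:Tue✓ 1813:Wed✓ 1814:Thu✓ 1815:Fri 1816:Sun 1817:Mon 1818:Tue✓ 1819:Wed✓ 1820:Fri 1821:Sat
Years with five Thursdays: 1772, 1773, 1774, 1778, 1779, 1784, 1785, 1789, 1790, 1791, 1795, 1796, 1801, 1802, 1803, 1807, 1808, 1812, 1813, 1814, 1818, 1819 → 22.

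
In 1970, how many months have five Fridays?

A month of length L has five Fridays iff its first Friday is on day ≤ L−28 (so day 1–3 in a 31-day month, 1–2 in a 30-day month, day 1 in a leap February).
Checking each month of 1970: Jan starts Thu (31d) ✓; Feb starts Sun (28d); Mar starts Sun (31d); Apr starts Wed (30d); May starts Fri (31d) ✓; Jun starts Mon (30d); Jul starts Wed (31d) ✓; Aug starts Sat (31d); Sep starts Tue (30d); Oct starts Thu (31d) ✓; Nov starts Sun (30d); Dec starts Tue (31d).
Five-Friday months: January, May, July, October → 4.

4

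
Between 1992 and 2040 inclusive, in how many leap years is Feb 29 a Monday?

Leap years in 1992–2040: 13 of them.
Feb 29 weekday advances by 5 (mod 7) from one leap year to the next four years later (or differs when a century non-leap intervenes).
Leap-day weekdays: 1992:Sat 1996:Thu 2000:Tue 2004:Sun 2008:Fri 2012:Wed 2016:Mon✓ 2020:Sat 2024:Thu 2028:Tue 2032:Sun 2036:Fri 2040:Wed
Monday: 2016 → 1.

1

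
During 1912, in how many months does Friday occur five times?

4

A month of length L has five Fridays iff its first Friday is on day ≤ L−28 (so day 1–3 in a 31-day month, 1–2 in a 30-day month, day 1 in a leap February).
Checking each month of 1912: Jan starts Mon (31d); Feb starts Thu (29d); Mar starts Fri (31d) ✓; Apr starts Mon (30d); May starts Wed (31d) ✓; Jun starts Sat (30d); Jul starts Mon (31d); Aug starts Thu (31d) ✓; Sep starts Sun (30d); Oct starts Tue (31d); Nov starts Fri (30d) ✓; Dec starts Sun (31d).
Five-Friday months: March, May, August, November → 4.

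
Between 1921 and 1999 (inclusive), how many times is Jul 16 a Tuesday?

Track Jul 16's weekday year by year (advancing +1, or +2 across a Feb 29):
  1921: Sat  1922: Sun (+1)  1923: Mon (+1)  1924: Wed (+2)  1925: Thu (+1)
  1926: Fri (+1)  1927: Sat (+1)  1928: Mon (+2)  1929: Tue (+1) ✓  1930: Wed (+1)
  1931: Thu (+1)  1932: Sat (+2)  1933: Sun (+1)  1934: Mon (+1)  … (51 more years) …
  1986: Wed (+1)  1987: Thu (+1)  1988: Sat (+2)  1989: Sun (+1)  1990: Mon (+1)
  1991: Tue (+1) ✓  1992: Thu (+2)  1993: Fri (+1)  1994: Sat (+1)  1995: Sun (+1)
  1996: Tue (+2) ✓  1997: Wed (+1)  1998: Thu (+1)  1999: Fri (+1)
Tuesday years: 1929, 1935, 1940, 1946, 1957, 1963, 1968, 1974, 1985, 1991, 1996 — 11 in total.

11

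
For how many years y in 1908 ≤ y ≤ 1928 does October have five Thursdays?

8

October has 31 days; it has five Thursdays when Thursday falls among the first (month-length − 28) days — i.e. when October 1 is one of Thursday/Wednesday/Tuesday.
October 1 by year: 1908:Thu✓ 1909:Fri 1910:Sat 1911:Sun 1912:Tue✓ 1913:Wed✓ 1914:Thu✓ 1915:Fri 1916:Sun 1917:Mon 1918:Tue✓ 1919:Wed✓ 1920:Fri 1921:Sat 1922:Sun 1923:Mon 1924:Wed✓ 1925:Thu✓ 1926:Fri 1927:Sat 1928:Mon
Years with five Thursdays: 1908, 1912, 1913, 1914, 1918, 1919, 1924, 1925 → 8.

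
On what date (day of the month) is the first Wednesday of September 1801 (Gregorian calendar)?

September 1, 1801 is a Tuesday, so the first Wednesday is the 2nd.
The first Wednesday is 2 + 0 = 2.

2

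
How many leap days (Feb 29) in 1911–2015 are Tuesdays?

Leap years in 1911–2015: 26 of them.
Feb 29 weekday advances by 5 (mod 7) from one leap year to the next four years later (or differs when a century non-leap intervenes).
Leap-day weekdays: 1912:Thu 1916:Tue✓ 1920:Sun 1924:Fri 1928:Wed 1932:Mon 1936:Sat 1940:Thu 1944:Tue✓ 1948:Sun 1952:Fri 1956:Wed 1960:Mon 1964:Sat 1968:Thu 1972:Tue✓ 1976:Sun 1980:Fri 1984:Wed 1988:Mon 1992:Sat 1996:Thu 2000:Tue✓ 2004:Sun 2008:Fri 2012:Wed
Tuesday: 1916, 1944, 1972, 2000 → 4.

4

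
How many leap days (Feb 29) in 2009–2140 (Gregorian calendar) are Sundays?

4

Leap years in 2009–2140: 32 of them.
Feb 29 weekday advances by 5 (mod 7) from one leap year to the next four years later (or differs when a century non-leap intervenes).
Leap-day weekdays: 2012:Wed 2016:Mon 2020:Sat 2024:Thu 2028:Tue 2032:Sun✓ 2036:Fri 2040:Wed 2044:Mon 2048:Sat 2052:Thu 2056:Tue 2060:Sun✓ …(6 more)… 2088:Sun✓ 2092:Fri 2096:Wed 2104:Fri 2108:Wed 2112:Mon 2116:Sat 2120:Thu 2124:Tue 2128:Sun✓ 2132:Fri 2136:Wed 2140:Mon
Sunday: 2032, 2060, 2088, 2128 → 4.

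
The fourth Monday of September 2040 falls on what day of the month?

24

September 1, 2040 is a Saturday, so the first Monday is the 3rd.
The fourth Monday is 3 + 21 = 24.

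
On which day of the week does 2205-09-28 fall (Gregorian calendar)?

January 1, 2205 is a Tuesday.
September 28 is day 271 of the year, i.e. 270 days after Jan 1.
270 mod 7 = 4, so advance 4 weekdays from Tuesday: Saturday.

Saturday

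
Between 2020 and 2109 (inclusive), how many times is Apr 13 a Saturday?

12

Track Apr 13's weekday year by year (advancing +1, or +2 across a Feb 29):
  2020: Mon  2021: Tue (+1)  2022: Wed (+1)  2023: Thu (+1)  2024: Sat (+2) ✓
  2025: Sun (+1)  2026: Mon (+1)  2027: Tue (+1)  2028: Thu (+2)  2029: Fri (+1)
  2030: Sat (+1) ✓  2031: Sun (+1)  2032: Tue (+2)  2033: Wed (+1)  … (62 more years) …
  2096: Fri (+2)  2097: Sat (+1) ✓  2098: Sun (+1)  2099: Mon (+1)  2100: Tue (+1)
  2101: Wed (+1)  2102: Thu (+1)  2103: Fri (+1)  2104: Sun (+2)  2105: Mon (+1)
  2106: Tue (+1)  2107: Wed (+1)  2108: Fri (+2)  2109: Sat (+1) ✓
Saturday years: 2024, 2030, 2041, 2047, 2052, 2058, 2069, 2075, 2080, 2086, 2097, 2109 — 12 in total.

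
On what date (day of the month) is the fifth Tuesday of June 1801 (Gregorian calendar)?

June 1, 1801 is a Monday, so the first Tuesday is the 2nd.
The fifth Tuesday is 2 + 28 = 30.

30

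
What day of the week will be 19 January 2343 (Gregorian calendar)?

Tuesday

January 1, 2343 is a Friday.
January 19 is day 19 of the year, i.e. 18 days after Jan 1.
18 mod 7 = 4, so advance 4 weekdays from Friday: Tuesday.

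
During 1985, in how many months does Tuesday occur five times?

5

A month of length L has five Tuesdays iff its first Tuesday is on day ≤ L−28 (so day 1–3 in a 31-day month, 1–2 in a 30-day month, day 1 in a leap February).
Checking each month of 1985: Jan starts Tue (31d) ✓; Feb starts Fri (28d); Mar starts Fri (31d); Apr starts Mon (30d) ✓; May starts Wed (31d); Jun starts Sat (30d); Jul starts Mon (31d) ✓; Aug starts Thu (31d); Sep starts Sun (30d); Oct starts Tue (31d) ✓; Nov starts Fri (30d); Dec starts Sun (31d) ✓.
Five-Tuesday months: January, April, July, October, December → 5.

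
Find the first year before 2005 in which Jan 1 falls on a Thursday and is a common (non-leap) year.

1998

Jan 1 advances by 2 weekdays after a leap year and by 1 after a common year.
2005: Jan 1 is Saturday.
2004: Thursday (leap)
2003: Wednesday
2002: Tuesday
2001: Monday
2000: Saturday (leap)
1999: Friday
1998: Thursday
1998 begins on a Thursday and is a common year.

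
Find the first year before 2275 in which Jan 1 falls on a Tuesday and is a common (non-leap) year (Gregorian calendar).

Jan 1 advances by 2 weekdays after a leap year and by 1 after a common year.
2275: Jan 1 is Friday.
2274: Thursday
2273: Wednesday
2272: Monday (leap)
2271: Sunday
2270: Saturday
2269: Friday
2268: Wednesday (leap)
2267: Tuesday
2267 begins on a Tuesday and is a common year.

2267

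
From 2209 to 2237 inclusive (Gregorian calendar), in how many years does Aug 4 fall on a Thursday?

Track Aug 4's weekday year by year (advancing +1, or +2 across a Feb 29):
  2209: Fri  2210: Sat (+1)  2211: Sun (+1)  2212: Tue (+2)  2213: Wed (+1)
  2214: Thu (+1) ✓  2215: Fri (+1)  2216: Sun (+2)  2217: Mon (+1)  2218: Tue (+1)
  2219: Wed (+1)  2220: Fri (+2)  2221: Sat (+1)  2222: Sun (+1)  2223: Mon (+1)
  2224: Wed (+2)  2225: Thu (+1) ✓  2226: Fri (+1)  2227: Sat (+1)  2228: Mon (+2)
  2229: Tue (+1)  2230: Wed (+1)  2231: Thu (+1) ✓  2232: Sat (+2)  2233: Sun (+1)
  2234: Mon (+1)  2235: Tue (+1)  2236: Thu (+2) ✓  2237: Fri (+1)
Thursday years: 2214, 2225, 2231, 2236 — 4 in total.

4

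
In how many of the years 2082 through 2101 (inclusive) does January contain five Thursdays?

January has 31 days; it has five Thursdays when Thursday falls among the first (month-length − 28) days — i.e. when January 1 is one of Thursday/Wednesday/Tuesday.
January 1 by year: 2082:Thu✓ 2083:Fri 2084:Sat 2085:Mon 2086:Tue✓ 2087:Wed✓ 2088:Thu✓ 2089:Sat 2090:Sun 2091:Mon 2092:Tue✓ 2093:Thu✓ 2094:Fri 2095:Sat 2096:Sun 2097:Tue✓ 2098:Wed✓ 2099:Thu✓ 2100:Fri 2101:Sat
Years with five Thursdays: 2082, 2086, 2087, 2088, 2092, 2093, 2097, 2098, 2099 → 9.

9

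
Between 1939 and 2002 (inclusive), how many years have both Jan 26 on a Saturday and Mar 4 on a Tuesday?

Check each year's weekday for Jan 26 and Mar 4:
  1939: Thu/Sat  1940: Fri/Mon  1941: Sun/Tue  1942: Mon/Wed  1943: Tue/Thu  1944: Wed/Sat  1945: Fri/Sun  1946: Sat/Mon  1947: Sun/Tue  1948: Mon/Thu  1949: Wed/Fri  1950: Thu/Sat  1951: Fri/Sun  1952: Sat/Tue ✓  …(36 more)…  1989: Thu/Sat  1990: Fri/Sun  1991: Sat/Mon  1992: Sun/Wed  1993: Tue/Thu  1994: Wed/Fri  1995: Thu/Sat  1996: Fri/Mon  1997: Sun/Tue  1998: Mon/Wed  1999: Tue/Thu  2000: Wed/Sat  2001: Fri/Sun  2002: Sat/Mon
Both conditions hold in: 1952, 1980 — 2.

2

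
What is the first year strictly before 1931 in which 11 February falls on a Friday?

From one year to the next, a fixed date's weekday advances by 1, or by 2 when a Feb 29 lies between the two dates.
1931: February 11 is Wednesday.
1930: Tuesday (−1)
1929: Monday (−1)
1928: Saturday (−2)
1927: Friday (−1)
11 February falls on a Friday in 1927.

1927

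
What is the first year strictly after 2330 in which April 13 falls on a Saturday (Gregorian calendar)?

From one year to the next, a fixed date's weekday advances by 1, or by 2 when a Feb 29 lies between the two dates.
2330: April 13 is Sunday.
2331: Monday (+1)
2332: Wednesday (+2)
2333: Thursday (+1)
2334: Friday (+1)
2335: Saturday (+1)
April 13 falls on a Saturday in 2335.

2335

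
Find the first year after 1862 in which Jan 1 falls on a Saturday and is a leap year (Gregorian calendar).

1876

Jan 1 advances by 2 weekdays after a leap year and by 1 after a common year.
1862: Jan 1 is Wednesday.
1863: Thursday
1864: Friday (leap)
1865: Sunday
1866: Monday
1867: Tuesday
1868: Wednesday (leap)
1869: Friday
1870: Saturday
1871: Sunday
1872: Monday (leap)
1873: Wednesday
1874: Thursday
1875: Friday
1876: Saturday (leap)
1876 begins on a Saturday and is a leap year.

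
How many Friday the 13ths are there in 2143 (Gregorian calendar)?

Check the 13th of each month of 2143: Jan 13: Sun, Feb 13: Wed, Mar 13: Wed, Apr 13: Sat, May 13: Mon, Jun 13: Thu, Jul 13: Sat, Aug 13: Tue, Sep 13: Fri, Oct 13: Sun, Nov 13: Wed, Dec 13: Fri.
Friday occurs in September, December — 2 months.

2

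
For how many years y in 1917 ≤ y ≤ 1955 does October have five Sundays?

17

October has 31 days; it has five Sundays when Sunday falls among the first (month-length − 28) days — i.e. when October 1 is one of Sunday/Saturday/Friday.
October 1 by year: 1917:Mon 1918:Tue 1919:Wed 1920:Fri✓ 1921:Sat✓ 1922:Sun✓ 1923:Mon 1924:Wed 1925:Thu 1926:Fri✓ 1927:Sat✓ 1928:Mon 1929:Tue 1930:Wed 1931:Thu …(9 more)… 1941:Wed 1942:Thu 1943:Fri✓ 1944:Sun✓ 1945:Mon 1946:Tue 1947:Wed 1948:Fri✓ 1949:Sat✓ 1950:Sun✓ 1951:Mon 1952:Wed 1953:Thu 1954:Fri✓ 1955:Sat✓
Years with five Sundays: 1920, 1921, 1922, 1926, 1927, 1932, 1933, 1937, 1938, 1939, 1943, 1944, 1948, 1949, 1950, 1954, 1955 → 17.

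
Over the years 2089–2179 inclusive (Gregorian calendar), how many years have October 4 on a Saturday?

13

Track October 4's weekday year by year (advancing +1, or +2 across a Feb 29):
  2089: Tue  2090: Wed (+1)  2091: Thu (+1)  2092: Sat (+2) ✓  2093: Sun (+1)
  2094: Mon (+1)  2095: Tue (+1)  2096: Thu (+2)  2097: Fri (+1)  2098: Sat (+1) ✓
  2099: Sun (+1)  2100: Mon (+1)  2101: Tue (+1)  2102: Wed (+1)  … (63 more years) …
  2166: Sat (+1) ✓  2167: Sun (+1)  2168: Tue (+2)  2169: Wed (+1)  2170: Thu (+1)
  2171: Fri (+1)  2172: Sun (+2)  2173: Mon (+1)  2174: Tue (+1)  2175: Wed (+1)
  2176: Fri (+2)  2177: Sat (+1) ✓  2178: Sun (+1)  2179: Mon (+1)
Saturday years: 2092, 2098, 2104, 2110, 2121, 2127, 2132, 2138, 2149, 2155, 2160, 2166, 2177 — 13 in total.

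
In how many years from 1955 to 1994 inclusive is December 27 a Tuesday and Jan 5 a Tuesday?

2

Check each year's weekday for December 27 and Jan 5:
  1955: Tue/Wed  1956: Thu/Thu  1957: Fri/Sat  1958: Sat/Sun  1959: Sun/Mon  1960: Tue/Tue ✓  1961: Wed/Thu  1962: Thu/Fri  1963: Fri/Sat  1964: Sun/Sun  1965: Mon/Tue  1966: Tue/Wed  1967: Wed/Thu  1968: Fri/Fri  …(12 more)…  1981: Sun/Mon  1982: Mon/Tue  1983: Tue/Wed  1984: Thu/Thu  1985: Fri/Sat  1986: Sat/Sun  1987: Sun/Mon  1988: Tue/Tue ✓  1989: Wed/Thu  1990: Thu/Fri  1991: Fri/Sat  1992: Sun/Sun  1993: Mon/Tue  1994: Tue/Wed
Both conditions hold in: 1960, 1988 — 2.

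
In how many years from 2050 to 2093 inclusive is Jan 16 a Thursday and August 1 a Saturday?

1

Check each year's weekday for Jan 16 and August 1:
  2050: Sun/Mon  2051: Mon/Tue  2052: Tue/Thu  2053: Thu/Fri  2054: Fri/Sat  2055: Sat/Sun  2056: Sun/Tue  2057: Tue/Wed  2058: Wed/Thu  2059: Thu/Fri  2060: Fri/Sun  2061: Sun/Mon  2062: Mon/Tue  2063: Tue/Wed  …(16 more)…  2080: Tue/Thu  2081: Thu/Fri  2082: Fri/Sat  2083: Sat/Sun  2084: Sun/Tue  2085: Tue/Wed  2086: Wed/Thu  2087: Thu/Fri  2088: Fri/Sun  2089: Sun/Mon  2090: Mon/Tue  2091: Tue/Wed  2092: Wed/Fri  2093: Fri/Sat
Both conditions hold in: 2076 — 1.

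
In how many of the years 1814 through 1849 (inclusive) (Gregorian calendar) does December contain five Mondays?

December has 31 days; it has five Mondays when Monday falls among the first (month-length − 28) days — i.e. when December 1 is one of Monday/Sunday/Saturday.
December 1 by year: 1814:Thu 1815:Fri 1816:Sun✓ 1817:Mon✓ 1818:Tue 1819:Wed 1820:Fri 1821:Sat✓ 1822:Sun✓ 1823:Mon✓ 1824:Wed 1825:Thu 1826:Fri 1827:Sat✓ 1828:Mon✓ …(6 more)… 1835:Tue 1836:Thu 1837:Fri 1838:Sat✓ 1839:Sun✓ 1840:Tue 1841:Wed 1842:Thu 1843:Fri 1844:Sun✓ 1845:Mon✓ 1846:Tue 1847:Wed 1848:Fri 1849:Sat✓
Years with five Mondays: 1816, 1817, 1821, 1822, 1823, 1827, 1828, 1832, 1833, 1834, 1838, 1839, 1844, 1845, 1849 → 15.

15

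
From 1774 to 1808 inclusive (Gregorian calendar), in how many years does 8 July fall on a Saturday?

4

Track 8 July's weekday year by year (advancing +1, or +2 across a Feb 29):
  1774: Fri  1775: Sat (+1) ✓  1776: Mon (+2)  1777: Tue (+1)  1778: Wed (+1)
  1779: Thu (+1)  1780: Sat (+2) ✓  1781: Sun (+1)  1782: Mon (+1)  1783: Tue (+1)
  1784: Thu (+2)  1785: Fri (+1)  1786: Sat (+1) ✓  1787: Sun (+1)  … (7 more years) …
  1795: Wed (+1)  1796: Fri (+2)  1797: Sat (+1) ✓  1798: Sun (+1)  1799: Mon (+1)
  1800: Tue (+1)  1801: Wed (+1)  1802: Thu (+1)  1803: Fri (+1)  1804: Sun (+2)
  1805: Mon (+1)  1806: Tue (+1)  1807: Wed (+1)  1808: Fri (+2)
Saturday years: 1775, 1780, 1786, 1797 — 4 in total.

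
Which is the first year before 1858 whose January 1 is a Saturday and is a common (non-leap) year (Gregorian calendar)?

Jan 1 advances by 2 weekdays after a leap year and by 1 after a common year.
1858: Jan 1 is Friday.
1857: Thursday
1856: Tuesday (leap)
1855: Monday
1854: Sunday
1853: Saturday
1853 begins on a Saturday and is a common year.

1853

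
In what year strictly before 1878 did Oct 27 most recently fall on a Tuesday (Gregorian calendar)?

From one year to the next, a fixed date's weekday advances by 1, or by 2 when a Feb 29 lies between the two dates.
1878: October 27 is Sunday.
1877: Saturday (−1)
1876: Friday (−1)
1875: Wednesday (−2)
1874: Tuesday (−1)
Oct 27 falls on a Tuesday in 1874.

1874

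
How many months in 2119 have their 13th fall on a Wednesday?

Check the 13th of each month of 2119: Jan 13: Fri, Feb 13: Mon, Mar 13: Mon, Apr 13: Thu, May 13: Sat, Jun 13: Tue, Jul 13: Thu, Aug 13: Sun, Sep 13: Wed, Oct 13: Fri, Nov 13: Mon, Dec 13: Wed.
Wednesday occurs in September, December — 2 months.

2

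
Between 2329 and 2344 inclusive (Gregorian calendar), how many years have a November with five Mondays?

November has 30 days; it has five Mondays when Monday falls among the first (month-length − 28) days — i.e. when November 1 is one of Monday/Sunday.
November 1 by year: 2329:Fri 2330:Sat 2331:Sun✓ 2332:Tue 2333:Wed 2334:Thu 2335:Fri 2336:Sun✓ 2337:Mon✓ 2338:Tue 2339:Wed 2340:Fri 2341:Sat 2342:Sun✓ 2343:Mon✓ 2344:Wed
Years with five Mondays: 2331, 2336, 2337, 2342, 2343 → 5.

5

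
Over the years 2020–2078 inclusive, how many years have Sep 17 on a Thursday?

9

Track Sep 17's weekday year by year (advancing +1, or +2 across a Feb 29):
  2020: Thu ✓  2021: Fri (+1)  2022: Sat (+1)  2023: Sun (+1)  2024: Tue (+2)
  2025: Wed (+1)  2026: Thu (+1) ✓  2027: Fri (+1)  2028: Sun (+2)  2029: Mon (+1)
  2030: Tue (+1)  2031: Wed (+1)  2032: Fri (+2)  2033: Sat (+1)  … (31 more years) …
  2065: Thu (+1) ✓  2066: Fri (+1)  2067: Sat (+1)  2068: Mon (+2)  2069: Tue (+1)
  2070: Wed (+1)  2071: Thu (+1) ✓  2072: Sat (+2)  2073: Sun (+1)  2074: Mon (+1)
  2075: Tue (+1)  2076: Thu (+2) ✓  2077: Fri (+1)  2078: Sat (+1)
Thursday years: 2020, 2026, 2037, 2043, 2048, 2054, 2065, 2071, 2076 — 9 in total.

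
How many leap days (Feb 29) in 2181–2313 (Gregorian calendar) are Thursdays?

Leap years in 2181–2313: 31 of them.
Feb 29 weekday advances by 5 (mod 7) from one leap year to the next four years later (or differs when a century non-leap intervenes).
Leap-day weekdays: 2184:Sun 2188:Fri 2192:Wed 2196:Mon 2204:Wed 2208:Mon 2212:Sat 2216:Thu✓ 2220:Tue 2224:Sun 2228:Fri 2232:Wed 2236:Mon …(5 more)… 2260:Wed 2264:Mon 2268:Sat 2272:Thu✓ 2276:Tue 2280:Sun 2284:Fri 2288:Wed 2292:Mon 2296:Sat 2304:Mon 2308:Sat 2312:Thu✓
Thursday: 2216, 2244, 2272, 2312 → 4.

4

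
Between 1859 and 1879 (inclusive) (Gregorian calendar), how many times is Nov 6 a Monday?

3

Track Nov 6's weekday year by year (advancing +1, or +2 across a Feb 29):
  1859: Sun  1860: Tue (+2)  1861: Wed (+1)  1862: Thu (+1)  1863: Fri (+1)
  1864: Sun (+2)  1865: Mon (+1) ✓  1866: Tue (+1)  1867: Wed (+1)  1868: Fri (+2)
  1869: Sat (+1)  1870: Sun (+1)  1871: Mon (+1) ✓  1872: Wed (+2)  1873: Thu (+1)
  1874: Fri (+1)  1875: Sat (+1)  1876: Mon (+2) ✓  1877: Tue (+1)  1878: Wed (+1)
  1879: Thu (+1)
Monday years: 1865, 1871, 1876 — 3 in total.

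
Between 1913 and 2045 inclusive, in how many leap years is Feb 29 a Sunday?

Leap years in 1913–2045: 33 of them.
Feb 29 weekday advances by 5 (mod 7) from one leap year to the next four years later (or differs when a century non-leap intervenes).
Leap-day weekdays: 1916:Tue 1920:Sun✓ 1924:Fri 1928:Wed 1932:Mon 1936:Sat 1940:Thu 1944:Tue 1948:Sun✓ 1952:Fri 1956:Wed 1960:Mon 1964:Sat …(7 more)… 1996:Thu 2000:Tue 2004:Sun✓ 2008:Fri 2012:Wed 2016:Mon 2020:Sat 2024:Thu 2028:Tue 2032:Sun✓ 2036:Fri 2040:Wed 2044:Mon
Sunday: 1920, 1948, 1976, 2004, 2032 → 5.

5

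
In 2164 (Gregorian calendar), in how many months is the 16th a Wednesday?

Check the 16th of each month of 2164: Jan 16: Mon, Feb 16: Thu, Mar 16: Fri, Apr 16: Mon, May 16: Wed, Jun 16: Sat, Jul 16: Mon, Aug 16: Thu, Sep 16: Sun, Oct 16: Tue, Nov 16: Fri, Dec 16: Sun.
Wednesday occurs in May — 1 month.

1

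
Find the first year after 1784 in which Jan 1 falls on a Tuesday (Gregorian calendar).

Jan 1 advances by 2 weekdays after a leap year and by 1 after a common year.
1784: Jan 1 is Thursday (leap).
1785: Saturday
1786: Sunday
1787: Monday
1788: Tuesday (leap)
1788 begins on a Tuesday

1788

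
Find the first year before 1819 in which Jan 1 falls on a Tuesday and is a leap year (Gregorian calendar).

Jan 1 advances by 2 weekdays after a leap year and by 1 after a common year.
1819: Jan 1 is Friday.
1818: Thursday
1817: Wednesday
1816: Monday (leap)
1815: Sunday
1814: Saturday
1813: Friday
1812: Wednesday (leap)
1811: Tuesday
1810: Monday
1809: Sunday
1808: Friday (leap)
1807: Thursday
1806: Wednesday
1805: Tuesday
1804: Sunday (leap)
1803: Saturday
1802: Friday
1801: Thursday
1800: Wednesday
1799: Tuesday
1798: Monday
1797: Sunday
1796: Friday (leap)
1795: Thursday
1794: Wednesday
1793: Tuesday
1792: Sunday (leap)
1791: Saturday
1790: Friday
1789: Thursday
1788: Tuesday (leap)
1788 begins on a Tuesday and is a leap year.

1788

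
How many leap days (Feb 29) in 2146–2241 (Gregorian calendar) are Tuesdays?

3

Leap years in 2146–2241: 23 of them.
Feb 29 weekday advances by 5 (mod 7) from one leap year to the next four years later (or differs when a century non-leap intervenes).
Leap-day weekdays: 2148:Thu 2152:Tue✓ 2156:Sun 2160:Fri 2164:Wed 2168:Mon 2172:Sat 2176:Thu 2180:Tue✓ 2184:Sun 2188:Fri 2192:Wed 2196:Mon 2204:Wed 2208:Mon 2212:Sat 2216:Thu 2220:Tue✓ 2224:Sun 2228:Fri 2232:Wed 2236:Mon 2240:Sat
Tuesday: 2152, 2180, 2220 → 3.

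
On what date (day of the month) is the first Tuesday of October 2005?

October 1, 2005 is a Saturday, so the first Tuesday is the 4th.
The first Tuesday is 4 + 0 = 4.

4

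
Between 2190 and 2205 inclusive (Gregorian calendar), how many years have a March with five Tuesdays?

7

March has 31 days; it has five Tuesdays when Tuesday falls among the first (month-length − 28) days — i.e. when March 1 is one of Tuesday/Monday/Sunday.
March 1 by year: 2190:Mon✓ 2191:Tue✓ 2192:Thu 2193:Fri 2194:Sat 2195:Sun✓ 2196:Tue✓ 2197:Wed 2198:Thu 2199:Fri 2200:Sat 2201:Sun✓ 2202:Mon✓ 2203:Tue✓ 2204:Thu 2205:Fri
Years with five Tuesdays: 2190, 2191, 2195, 2196, 2201, 2202, 2203 → 7.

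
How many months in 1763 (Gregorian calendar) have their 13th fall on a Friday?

Check the 13th of each month of 1763: Jan 13: Thu, Feb 13: Sun, Mar 13: Sun, Apr 13: Wed, May 13: Fri, Jun 13: Mon, Jul 13: Wed, Aug 13: Sat, Sep 13: Tue, Oct 13: Thu, Nov 13: Sun, Dec 13: Tue.
Friday occurs in May — 1 month.

1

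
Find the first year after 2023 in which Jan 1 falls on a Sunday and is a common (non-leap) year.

Jan 1 advances by 2 weekdays after a leap year and by 1 after a common year.
2023: Jan 1 is Sunday.
2024: Monday (leap)
2025: Wednesday
2026: Thursday
2027: Friday
2028: Saturday (leap)
2029: Monday
2030: Tuesday
2031: Wednesday
2032: Thursday (leap)
2033: Saturday
2034: Sunday
2034 begins on a Sunday and is a common year.

2034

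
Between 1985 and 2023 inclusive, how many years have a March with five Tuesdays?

17

March has 31 days; it has five Tuesdays when Tuesday falls among the first (month-length − 28) days — i.e. when March 1 is one of Tuesday/Monday/Sunday.
March 1 by year: 1985:Fri 1986:Sat 1987:Sun✓ 1988:Tue✓ 1989:Wed 1990:Thu 1991:Fri 1992:Sun✓ 1993:Mon✓ 1994:Tue✓ 1995:Wed 1996:Fri 1997:Sat 1998:Sun✓ 1999:Mon✓ …(9 more)… 2009:Sun✓ 2010:Mon✓ 2011:Tue✓ 2012:Thu 2013:Fri 2014:Sat 2015:Sun✓ 2016:Tue✓ 2017:Wed 2018:Thu 2019:Fri 2020:Sun✓ 2021:Mon✓ 2022:Tue✓ 2023:Wed
Years with five Tuesdays: 1987, 1988, 1992, 1993, 1994, 1998, 1999, 2004, 2005, 2009, 2010, 2011, 2015, 2016, 2020, 2021, 2022 → 17.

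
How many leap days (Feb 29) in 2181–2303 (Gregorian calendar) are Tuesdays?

Leap years in 2181–2303: 28 of them.
Feb 29 weekday advances by 5 (mod 7) from one leap year to the next four years later (or differs when a century non-leap intervenes).
Leap-day weekdays: 2184:Sun 2188:Fri 2192:Wed 2196:Mon 2204:Wed 2208:Mon 2212:Sat 2216:Thu 2220:Tue✓ 2224:Sun 2228:Fri 2232:Wed 2236:Mon 2240:Sat 2244:Thu 2248:Tue✓ 2252:Sun 2256:Fri 2260:Wed 2264:Mon 2268:Sat 2272:Thu 2276:Tue✓ 2280:Sun 2284:Fri 2288:Wed 2292:Mon 2296:Sat
Tuesday: 2220, 2248, 2276 → 3.

3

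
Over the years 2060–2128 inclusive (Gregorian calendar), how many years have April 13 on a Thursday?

Track April 13's weekday year by year (advancing +1, or +2 across a Feb 29):
  2060: Tue  2061: Wed (+1)  2062: Thu (+1) ✓  2063: Fri (+1)  2064: Sun (+2)
  2065: Mon (+1)  2066: Tue (+1)  2067: Wed (+1)  2068: Fri (+2)  2069: Sat (+1)
  2070: Sun (+1)  2071: Mon (+1)  2072: Wed (+2)  2073: Thu (+1) ✓  … (41 more years) …
  2115: Sat (+1)  2116: Mon (+2)  2117: Tue (+1)  2118: Wed (+1)  2119: Thu (+1) ✓
  2120: Sat (+2)  2121: Sun (+1)  2122: Mon (+1)  2123: Tue (+1)  2124: Thu (+2) ✓
  2125: Fri (+1)  2126: Sat (+1)  2127: Sun (+1)  2128: Tue (+2)
Thursday years: 2062, 2073, 2079, 2084, 2090, 2102, 2113, 2119, 2124 — 9 in total.

9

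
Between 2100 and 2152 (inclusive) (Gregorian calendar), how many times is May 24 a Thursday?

Track May 24's weekday year by year (advancing +1, or +2 across a Feb 29):
  2100: Mon  2101: Tue (+1)  2102: Wed (+1)  2103: Thu (+1) ✓  2104: Sat (+2)
  2105: Sun (+1)  2106: Mon (+1)  2107: Tue (+1)  2108: Thu (+2) ✓  2109: Fri (+1)
  2110: Sat (+1)  2111: Sun (+1)  2112: Tue (+2)  2113: Wed (+1)  … (25 more years) …
  2139: Sun (+1)  2140: Tue (+2)  2141: Wed (+1)  2142: Thu (+1) ✓  2143: Fri (+1)
  2144: Sun (+2)  2145: Mon (+1)  2146: Tue (+1)  2147: Wed (+1)  2148: Fri (+2)
  2149: Sat (+1)  2150: Sun (+1)  2151: Mon (+1)  2152: Wed (+2)
Thursday years: 2103, 2108, 2114, 2125, 2131, 2136, 2142 — 7 in total.

7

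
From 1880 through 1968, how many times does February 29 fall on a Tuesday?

2

Leap years in 1880–1968: 22 of them.
Feb 29 weekday advances by 5 (mod 7) from one leap year to the next four years later (or differs when a century non-leap intervenes).
Leap-day weekdays: 1880:Sun 1884:Fri 1888:Wed 1892:Mon 1896:Sat 1904:Mon 1908:Sat 1912:Thu 1916:Tue✓ 1920:Sun 1924:Fri 1928:Wed 1932:Mon 1936:Sat 1940:Thu 1944:Tue✓ 1948:Sun 1952:Fri 1956:Wed 1960:Mon 1964:Sat 1968:Thu
Tuesday: 1916, 1944 → 2.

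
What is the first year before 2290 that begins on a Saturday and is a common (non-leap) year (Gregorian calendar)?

2287

Jan 1 advances by 2 weekdays after a leap year and by 1 after a common year.
2290: Jan 1 is Wednesday.
2289: Tuesday
2288: Sunday (leap)
2287: Saturday
2287 begins on a Saturday and is a common year.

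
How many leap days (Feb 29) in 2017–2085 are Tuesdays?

3

Leap years in 2017–2085: 17 of them.
Feb 29 weekday advances by 5 (mod 7) from one leap year to the next four years later (or differs when a century non-leap intervenes).
Leap-day weekdays: 2020:Sat 2024:Thu 2028:Tue✓ 2032:Sun 2036:Fri 2040:Wed 2044:Mon 2048:Sat 2052:Thu 2056:Tue✓ 2060:Sun 2064:Fri 2068:Wed 2072:Mon 2076:Sat 2080:Thu 2084:Tue✓
Tuesday: 2028, 2056, 2084 → 3.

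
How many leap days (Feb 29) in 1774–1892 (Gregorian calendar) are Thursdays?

Leap years in 1774–1892: 29 of them.
Feb 29 weekday advances by 5 (mod 7) from one leap year to the next four years later (or differs when a century non-leap intervenes).
Leap-day weekdays: 1776:Thu✓ 1780:Tue 1784:Sun 1788:Fri 1792:Wed 1796:Mon 1804:Wed 1808:Mon 1812:Sat 1816:Thu✓ 1820:Tue 1824:Sun 1828:Fri …(3 more)… 1844:Thu✓ 1848:Tue 1852:Sun 1856:Fri 1860:Wed 1864:Mon 1868:Sat 1872:Thu✓ 1876:Tue 1880:Sun 1884:Fri 1888:Wed 1892:Mon
Thursday: 1776, 1816, 1844, 1872 → 4.

4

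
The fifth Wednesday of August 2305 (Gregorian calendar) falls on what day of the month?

30

August 1, 2305 is a Tuesday, so the first Wednesday is the 2nd.
The fifth Wednesday is 2 + 28 = 30.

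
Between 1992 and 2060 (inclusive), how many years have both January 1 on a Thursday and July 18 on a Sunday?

3

Check each year's weekday for January 1 and July 18:
  1992: Wed/Sat  1993: Fri/Sun  1994: Sat/Mon  1995: Sun/Tue  1996: Mon/Thu  1997: Wed/Fri  1998: Thu/Sat  1999: Fri/Sun  2000: Sat/Tue  2001: Mon/Wed  2002: Tue/Thu  2003: Wed/Fri  2004: Thu/Sun ✓  2005: Sat/Mon  …(41 more)…  2047: Tue/Thu  2048: Wed/Sat  2049: Fri/Sun  2050: Sat/Mon  2051: Sun/Tue  2052: Mon/Thu  2053: Wed/Fri  2054: Thu/Sat  2055: Fri/Sun  2056: Sat/Tue  2057: Mon/Wed  2058: Tue/Thu  2059: Wed/Fri  2060: Thu/Sun ✓
Both conditions hold in: 2004, 2032, 2060 — 3.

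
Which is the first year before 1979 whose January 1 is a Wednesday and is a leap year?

1964

Jan 1 advances by 2 weekdays after a leap year and by 1 after a common year.
1979: Jan 1 is Monday.
1978: Sunday
1977: Saturday
1976: Thursday (leap)
1975: Wednesday
1974: Tuesday
1973: Monday
1972: Saturday (leap)
1971: Friday
1970: Thursday
1969: Wednesday
1968: Monday (leap)
1967: Sunday
1966: Saturday
1965: Friday
1964: Wednesday (leap)
1964 begins on a Wednesday and is a leap year.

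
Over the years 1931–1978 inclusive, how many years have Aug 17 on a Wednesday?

Track Aug 17's weekday year by year (advancing +1, or +2 across a Feb 29):
  1931: Mon  1932: Wed (+2) ✓  1933: Thu (+1)  1934: Fri (+1)  1935: Sat (+1)
  1936: Mon (+2)  1937: Tue (+1)  1938: Wed (+1) ✓  1939: Thu (+1)  1940: Sat (+2)
  1941: Sun (+1)  1942: Mon (+1)  1943: Tue (+1)  1944: Thu (+2)  … (20 more years) …
  1965: Tue (+1)  1966: Wed (+1) ✓  1967: Thu (+1)  1968: Sat (+2)  1969: Sun (+1)
  1970: Mon (+1)  1971: Tue (+1)  1972: Thu (+2)  1973: Fri (+1)  1974: Sat (+1)
  1975: Sun (+1)  1976: Tue (+2)  1977: Wed (+1) ✓  1978: Thu (+1)
Wednesday years: 1932, 1938, 1949, 1955, 1960, 1966, 1977 — 7 in total.

7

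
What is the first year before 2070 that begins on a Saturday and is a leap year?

2056

Jan 1 advances by 2 weekdays after a leap year and by 1 after a common year.
2070: Jan 1 is Wednesday.
2069: Tuesday
2068: Sunday (leap)
2067: Saturday
2066: Friday
2065: Thursday
2064: Tuesday (leap)
2063: Monday
2062: Sunday
2061: Saturday
2060: Thursday (leap)
2059: Wednesday
2058: Tuesday
2057: Monday
2056: Saturday (leap)
2056 begins on a Saturday and is a leap year.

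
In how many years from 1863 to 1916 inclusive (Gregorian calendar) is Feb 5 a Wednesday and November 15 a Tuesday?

0

Check each year's weekday for Feb 5 and November 15:
  1863: Thu/Sun  1864: Fri/Tue  1865: Sun/Wed  1866: Mon/Thu  1867: Tue/Fri  1868: Wed/Sun  1869: Fri/Mon  1870: Sat/Tue  1871: Sun/Wed  1872: Mon/Fri  1873: Wed/Sat  1874: Thu/Sun  1875: Fri/Mon  1876: Sat/Wed  …(26 more)…  1903: Thu/Sun  1904: Fri/Tue  1905: Sun/Wed  1906: Mon/Thu  1907: Tue/Fri  1908: Wed/Sun  1909: Fri/Mon  1910: Sat/Tue  1911: Sun/Wed  1912: Mon/Fri  1913: Wed/Sat  1914: Thu/Sun  1915: Fri/Mon  1916: Sat/Wed
Both conditions hold in: no year — 0.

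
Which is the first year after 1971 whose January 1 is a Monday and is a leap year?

1996

Jan 1 advances by 2 weekdays after a leap year and by 1 after a common year.
1971: Jan 1 is Friday.
1972: Saturday (leap)
1973: Monday
1974: Tuesday
1975: Wednesday
1976: Thursday (leap)
1977: Saturday
1978: Sunday
1979: Monday
1980: Tuesday (leap)
1981: Thursday
1982: Friday
1983: Saturday
1984: Sunday (leap)
1985: Tuesday
1986: Wednesday
1987: Thursday
1988: Friday (leap)
1989: Sunday
1990: Monday
1991: Tuesday
1992: Wednesday (leap)
1993: Friday
1994: Saturday
1995: Sunday
1996: Monday (leap)
1996 begins on a Monday and is a leap year.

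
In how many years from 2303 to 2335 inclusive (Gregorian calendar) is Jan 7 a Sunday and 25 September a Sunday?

0

Check each year's weekday for Jan 7 and 25 September:
  2303: Wed/Fri  2304: Thu/Sun  2305: Sat/Mon  2306: Sun/Tue  2307: Mon/Wed  2308: Tue/Fri  2309: Thu/Sat  2310: Fri/Sun  2311: Sat/Mon  2312: Sun/Wed  2313: Tue/Thu  2314: Wed/Fri  2315: Thu/Sat  2316: Fri/Mon  …(5 more)…  2322: Sat/Mon  2323: Sun/Tue  2324: Mon/Thu  2325: Wed/Fri  2326: Thu/Sat  2327: Fri/Sun  2328: Sat/Tue  2329: Mon/Wed  2330: Tue/Thu  2331: Wed/Fri  2332: Thu/Sun  2333: Sat/Mon  2334: Sun/Tue  2335: Mon/Wed
Both conditions hold in: no year — 0.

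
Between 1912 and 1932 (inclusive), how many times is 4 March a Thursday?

3

Track 4 March's weekday year by year (advancing +1, or +2 across a Feb 29):
  1912: Mon  1913: Tue (+1)  1914: Wed (+1)  1915: Thu (+1) ✓  1916: Sat (+2)
  1917: Sun (+1)  1918: Mon (+1)  1919: Tue (+1)  1920: Thu (+2) ✓  1921: Fri (+1)
  1922: Sat (+1)  1923: Sun (+1)  1924: Tue (+2)  1925: Wed (+1)  1926: Thu (+1) ✓
  1927: Fri (+1)  1928: Sun (+2)  1929: Mon (+1)  1930: Tue (+1)  1931: Wed (+1)
  1932: Fri (+2)
Thursday years: 1915, 1920, 1926 — 3 in total.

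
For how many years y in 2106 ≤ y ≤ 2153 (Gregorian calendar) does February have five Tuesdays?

February has 28 days (29 in leap years); it has five Tuesdays when Tuesday falls among the first (month-length − 28) days — i.e. when February 1 is Tuesday in a leap year (never in a common year).
February 1 by year: 2106:Mon 2107:Tue 2108:Wed 2109:Fri 2110:Sat 2111:Sun 2112:Mon 2113:Wed 2114:Thu 2115:Fri 2116:Sat 2117:Mon 2118:Tue 2119:Wed 2120:Thu …(18 more)… 2139:Sun 2140:Mon 2141:Wed 2142:Thu 2143:Fri 2144:Sat 2145:Mon 2146:Tue 2147:Wed 2148:Thu 2149:Sat 2150:Sun 2151:Mon 2152:Tue✓ 2153:Thu
Years with five Tuesdays: 2124, 2152 → 2.

2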